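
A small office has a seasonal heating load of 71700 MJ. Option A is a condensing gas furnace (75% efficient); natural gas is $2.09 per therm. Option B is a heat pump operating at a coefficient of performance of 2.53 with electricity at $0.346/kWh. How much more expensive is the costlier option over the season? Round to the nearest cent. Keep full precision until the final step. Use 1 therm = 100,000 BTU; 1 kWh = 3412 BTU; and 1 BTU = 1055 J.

$830.16

Heat load = 71700 MJ = 71,700,000,000 J / 1055 = 67,962,085 BTU
Gas: input = 67,962,085 / 0.75 = 90,616,114 BTU = 906.2 therm → 906.2 × $2.09 = $1,893.88
Heat pump: 67,962,085 BTU / 3412 = 19,920 kWh heat; / 2.53 = 7,873 kWh in → × $0.346 = $2,724.04
Difference = |$1,893.88 − $2,724.04| = $830.16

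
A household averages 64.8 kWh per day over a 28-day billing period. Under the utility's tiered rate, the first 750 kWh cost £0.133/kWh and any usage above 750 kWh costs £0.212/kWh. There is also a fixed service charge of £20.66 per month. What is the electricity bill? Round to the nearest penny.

Usage = 64.8 kWh/day × 28 days = 1814.4 kWh
First 750 kWh × £0.133 = £99.75
Remaining 1064.4 kWh × £0.212 = £225.65
Energy charge = £325.40; + service £20.66 = £346.06

£346.06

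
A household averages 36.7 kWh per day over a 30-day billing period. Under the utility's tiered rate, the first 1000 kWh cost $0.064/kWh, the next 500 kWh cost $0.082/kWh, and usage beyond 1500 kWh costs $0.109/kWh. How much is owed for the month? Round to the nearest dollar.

Usage = 36.7 kWh/day × 30 days = 1101 kWh
First 1000 kWh × $0.064 = $64.00
Next 101 kWh × $0.082 = $8.28
Remaining tier: 0 kWh (not reached)
Total = $72.28 ≈ $72

$72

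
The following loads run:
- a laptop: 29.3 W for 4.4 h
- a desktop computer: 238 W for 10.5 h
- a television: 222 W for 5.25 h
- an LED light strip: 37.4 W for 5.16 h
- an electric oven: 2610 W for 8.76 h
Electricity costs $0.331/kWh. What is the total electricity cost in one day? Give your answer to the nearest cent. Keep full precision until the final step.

$8.89

laptop: 29.3 W × 4.4 h = 129 Wh = 0.1289 kWh
desktop computer: 238 W × 10.5 h = 2,499 Wh = 2.499 kWh
television: 222 W × 5.25 h = 1,166 Wh = 1.165 kWh
LED light strip: 37.4 W × 5.16 h = 193 Wh = 0.193 kWh
electric oven: 2610 W × 8.76 h = 22,864 Wh = 22.86 kWh
Total energy = 0.1289 + 2.499 + 1.165 + 0.193 + 22.86 = 26.85 kWh
Cost = 26.85 kWh × $0.331 = $8.89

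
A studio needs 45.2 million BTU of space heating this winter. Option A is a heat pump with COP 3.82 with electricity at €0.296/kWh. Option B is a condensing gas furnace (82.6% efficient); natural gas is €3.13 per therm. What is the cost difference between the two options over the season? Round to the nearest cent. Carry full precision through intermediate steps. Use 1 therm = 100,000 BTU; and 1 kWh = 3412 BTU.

Heat load = 45.2 × 10⁶ BTU = 45,200,000 BTU
Gas: input = 45,200,000 / 0.826 = 54,721,550 BTU = 547.2 therm → 547.2 × €3.13 = €1,712.78
Heat pump: 45,200,000 BTU / 3412 = 13,250 kWh heat; / 3.82 = 3,468 kWh in → × €0.296 = €1,026.50
Difference = |€1,712.78 − €1,026.50| = €686.29

€686.29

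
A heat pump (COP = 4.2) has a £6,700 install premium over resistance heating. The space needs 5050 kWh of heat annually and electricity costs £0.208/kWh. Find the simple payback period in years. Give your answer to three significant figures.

8.37 years

Resistance: 5050 kWh × £0.208 = £1,050.40/yr
Heat pump: 5050 / 4.2 = 1202 kWh in → × £0.208 = £250.10/yr
Annual savings = £800.30
Payback = £6,700 / £800.30 = 8.37 years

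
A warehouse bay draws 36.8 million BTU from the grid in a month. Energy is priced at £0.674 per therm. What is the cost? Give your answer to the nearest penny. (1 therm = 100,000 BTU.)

£248.03

36.8 million BTU × (10 therm/million BTU) = 368 therm
Cost = 368 therm × £0.674/therm = £248.03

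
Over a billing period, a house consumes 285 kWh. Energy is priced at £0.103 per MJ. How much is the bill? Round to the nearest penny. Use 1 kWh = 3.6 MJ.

£105.68

285 kWh × (3.6 MJ/kWh) = 1,026 MJ
Cost = 1,026 MJ × £0.103/MJ = £105.68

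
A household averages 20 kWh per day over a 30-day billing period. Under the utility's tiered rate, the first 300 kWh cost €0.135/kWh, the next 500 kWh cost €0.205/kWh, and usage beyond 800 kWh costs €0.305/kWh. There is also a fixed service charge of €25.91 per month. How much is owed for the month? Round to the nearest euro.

Usage = 20 kWh/day × 30 days = 600 kWh
First 300 kWh × €0.135 = €40.50
Next 300 kWh × €0.205 = €61.50
Remaining tier: 0 kWh (not reached)
Energy charge = €102.00; + service €25.91 = €127.91 ≈ €128

€128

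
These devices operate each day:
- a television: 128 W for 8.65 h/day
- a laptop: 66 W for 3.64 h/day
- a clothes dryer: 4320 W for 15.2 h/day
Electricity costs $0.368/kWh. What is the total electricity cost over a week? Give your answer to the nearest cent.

$172.62

television: 128 W × 8.65 h × 7 d = 7,750 Wh = 7.75 kWh
laptop: 66 W × 3.64 h × 7 d = 1,682 Wh = 1.682 kWh
clothes dryer: 4320 W × 15.2 h × 7 d = 459,648 Wh = 459.6 kWh
Total energy = 7.75 + 1.682 + 459.6 = 469.1 kWh
Cost = 469.1 kWh × $0.368 = $172.62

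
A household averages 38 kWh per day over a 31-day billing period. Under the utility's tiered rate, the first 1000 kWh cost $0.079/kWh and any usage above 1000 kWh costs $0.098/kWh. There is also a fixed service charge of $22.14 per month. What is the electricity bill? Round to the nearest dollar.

$119

Usage = 38 kWh/day × 31 days = 1178 kWh
First 1000 kWh × $0.079 = $79.00
Remaining 178 kWh × $0.098 = $17.44
Energy charge = $96.44; + service $22.14 = $118.58 ≈ $119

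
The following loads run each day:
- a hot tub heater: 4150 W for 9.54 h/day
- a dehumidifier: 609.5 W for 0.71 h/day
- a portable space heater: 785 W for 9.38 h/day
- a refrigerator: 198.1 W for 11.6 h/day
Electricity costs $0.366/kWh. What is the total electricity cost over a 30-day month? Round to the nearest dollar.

hot tub heater: 4150 W × 9.54 h × 30 d = 1,187,730 Wh = 1,188 kWh
dehumidifier: 609.5 W × 0.71 h × 30 d = 12,982 Wh = 12.98 kWh
portable space heater: 785 W × 9.38 h × 30 d = 220,899 Wh = 220.9 kWh
refrigerator: 198.1 W × 11.6 h × 30 d = 68,939 Wh = 68.94 kWh
Total energy = 1,188 + 12.98 + 220.9 + 68.94 = 1,491 kWh
Cost = 1,491 kWh × $0.366 = $545.54 ≈ $546

$546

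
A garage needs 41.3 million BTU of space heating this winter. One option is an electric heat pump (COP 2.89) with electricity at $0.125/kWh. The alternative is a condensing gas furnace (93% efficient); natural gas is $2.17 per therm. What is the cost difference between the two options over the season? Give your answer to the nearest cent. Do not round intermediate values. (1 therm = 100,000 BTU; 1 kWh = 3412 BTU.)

Heat load = 41.3 × 10⁶ BTU = 41,300,000 BTU
Gas: input = 41,300,000 / 0.93 = 44,408,602 BTU = 444.1 therm → 444.1 × $2.17 = $963.67
Heat pump: 41,300,000 BTU / 3412 = 12,100 kWh heat; / 2.89 = 4,188 kWh in → × $0.125 = $523.54
Difference = |$963.67 − $523.54| = $440.12

$440.12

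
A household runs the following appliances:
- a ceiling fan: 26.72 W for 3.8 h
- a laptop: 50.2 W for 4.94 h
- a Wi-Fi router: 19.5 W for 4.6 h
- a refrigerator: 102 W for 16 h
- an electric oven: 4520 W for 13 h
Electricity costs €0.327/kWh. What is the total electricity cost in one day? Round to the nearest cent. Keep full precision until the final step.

€19.89

ceiling fan: 26.72 W × 3.8 h = 102 Wh = 0.1015 kWh
laptop: 50.2 W × 4.94 h = 248 Wh = 0.248 kWh
Wi-Fi router: 19.5 W × 4.6 h = 90 Wh = 0.0897 kWh
refrigerator: 102 W × 16 h = 1,632 Wh = 1.632 kWh
electric oven: 4520 W × 13 h = 58,760 Wh = 58.76 kWh
Total energy = 0.1015 + 0.248 + 0.0897 + 1.632 + 58.76 = 60.83 kWh
Cost = 60.83 kWh × €0.327 = €19.89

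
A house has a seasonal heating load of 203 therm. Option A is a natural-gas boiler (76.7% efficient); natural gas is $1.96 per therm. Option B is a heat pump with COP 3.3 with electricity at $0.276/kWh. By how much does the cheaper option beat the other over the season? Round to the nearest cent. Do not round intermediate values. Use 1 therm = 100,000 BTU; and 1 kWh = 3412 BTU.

$21.15

Heat load = 203 therm × 100,000 = 20,300,000 BTU
Gas: input = 20,300,000 / 0.767 = 26,466,754 BTU = 264.7 therm → 264.7 × $1.96 = $518.75
Heat pump: 20,300,000 BTU / 3412 = 5,950 kWh heat; / 3.3 = 1,803 kWh in → × $0.276 = $497.60
Difference = |$518.75 − $497.60| = $21.15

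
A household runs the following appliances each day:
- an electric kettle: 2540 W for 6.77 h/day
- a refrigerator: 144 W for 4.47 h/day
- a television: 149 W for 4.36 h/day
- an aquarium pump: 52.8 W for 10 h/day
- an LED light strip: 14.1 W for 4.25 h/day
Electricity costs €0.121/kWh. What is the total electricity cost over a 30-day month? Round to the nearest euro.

€69

electric kettle: 2540 W × 6.77 h × 30 d = 515,874 Wh = 515.9 kWh
refrigerator: 144 W × 4.47 h × 30 d = 19,310 Wh = 19.31 kWh
television: 149 W × 4.36 h × 30 d = 19,489 Wh = 19.49 kWh
aquarium pump: 52.8 W × 10 h × 30 d = 15,840 Wh = 15.84 kWh
LED light strip: 14.1 W × 4.25 h × 30 d = 1,798 Wh = 1.798 kWh
Total energy = 515.9 + 19.31 + 19.49 + 15.84 + 1.798 = 572.3 kWh
Cost = 572.3 kWh × €0.121 = €69.25 ≈ €69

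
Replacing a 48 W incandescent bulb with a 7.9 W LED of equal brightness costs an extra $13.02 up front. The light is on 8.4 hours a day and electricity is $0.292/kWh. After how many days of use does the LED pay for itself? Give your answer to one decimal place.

Power saved = 48 − 7.9 = 40.1 W
Daily energy saved = 40.1 W × 8.4 h = 336.8 Wh = 0.33684 kWh
Daily savings = 0.33684 × $0.292 = $0.0984
Payback = $13.02 / $0.0984 per day = 132.4 days

132.4 days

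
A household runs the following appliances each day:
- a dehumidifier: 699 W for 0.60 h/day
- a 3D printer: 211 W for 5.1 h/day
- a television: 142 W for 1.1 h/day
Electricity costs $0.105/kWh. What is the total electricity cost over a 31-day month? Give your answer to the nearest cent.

$5.38

dehumidifier: 699 W × 0.60 h × 31 d = 13,001 Wh = 13 kWh
3D printer: 211 W × 5.1 h × 31 d = 33,359 Wh = 33.36 kWh
television: 142 W × 1.1 h × 31 d = 4,842 Wh = 4.842 kWh
Total energy = 13 + 33.36 + 4.842 = 51.2 kWh
Cost = 51.2 kWh × $0.105 = $5.38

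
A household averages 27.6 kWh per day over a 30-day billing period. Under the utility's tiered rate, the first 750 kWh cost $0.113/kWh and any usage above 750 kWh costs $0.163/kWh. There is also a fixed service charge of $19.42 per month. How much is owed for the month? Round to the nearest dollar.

Usage = 27.6 kWh/day × 30 days = 828 kWh
First 750 kWh × $0.113 = $84.75
Remaining 78 kWh × $0.163 = $12.71
Energy charge = $97.46; + service $19.42 = $116.88 ≈ $117

$117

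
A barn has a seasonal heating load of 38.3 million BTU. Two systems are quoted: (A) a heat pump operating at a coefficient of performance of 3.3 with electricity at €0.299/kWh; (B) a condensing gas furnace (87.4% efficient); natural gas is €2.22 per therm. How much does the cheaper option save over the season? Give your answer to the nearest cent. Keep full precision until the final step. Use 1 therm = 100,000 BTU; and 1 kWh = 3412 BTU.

€44.22

Heat load = 38.3 × 10⁶ BTU = 38,300,000 BTU
Gas: input = 38,300,000 / 0.874 = 43,821,510 BTU = 438.2 therm → 438.2 × €2.22 = €972.84
Heat pump: 38,300,000 BTU / 3412 = 11,230 kWh heat; / 3.3 = 3,402 kWh in → × €0.299 = €1,017.06
Difference = |€972.84 − €1,017.06| = €44.22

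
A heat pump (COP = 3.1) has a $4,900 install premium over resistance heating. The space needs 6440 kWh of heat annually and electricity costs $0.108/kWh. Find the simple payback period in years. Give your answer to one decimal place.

Resistance: 6440 kWh × $0.108 = $695.52/yr
Heat pump: 6440 / 3.1 = 2077 kWh in → × $0.108 = $224.36/yr
Annual savings = $471.16
Payback = $4,900 / $471.16 = 10.4 years

10.4 years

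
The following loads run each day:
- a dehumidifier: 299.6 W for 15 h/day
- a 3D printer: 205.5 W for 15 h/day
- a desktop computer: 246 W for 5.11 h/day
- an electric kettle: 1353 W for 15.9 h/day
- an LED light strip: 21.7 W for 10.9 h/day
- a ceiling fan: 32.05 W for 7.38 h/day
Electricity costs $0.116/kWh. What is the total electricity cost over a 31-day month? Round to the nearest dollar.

dehumidifier: 299.6 W × 15 h × 31 d = 139,314 Wh = 139.3 kWh
3D printer: 205.5 W × 15 h × 31 d = 95,558 Wh = 95.56 kWh
desktop computer: 246 W × 5.11 h × 31 d = 38,969 Wh = 38.97 kWh
electric kettle: 1353 W × 15.9 h × 31 d = 666,894 Wh = 666.9 kWh
LED light strip: 21.7 W × 10.9 h × 31 d = 7,332 Wh = 7.332 kWh
ceiling fan: 32.05 W × 7.38 h × 31 d = 7,332 Wh = 7.332 kWh
Total energy = 139.3 + 95.56 + 38.97 + 666.9 + 7.332 + 7.332 = 955.4 kWh
Cost = 955.4 kWh × $0.116 = $110.83 ≈ $111

$111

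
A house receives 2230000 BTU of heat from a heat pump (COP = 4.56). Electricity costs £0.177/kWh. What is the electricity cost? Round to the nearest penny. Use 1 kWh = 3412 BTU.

Heat delivered = 2,230,000 BTU / 3412 = 653.6 kWh
Electrical input = 653.6 kWh / 4.56 = 143.3 kWh
Cost = 143.3 × £0.177/kWh = £25.37

£25.37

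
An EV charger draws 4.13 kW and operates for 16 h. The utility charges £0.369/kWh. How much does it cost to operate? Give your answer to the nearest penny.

£24.38

Energy = 4130 W × 16 h = 66,080 Wh = 66.08 kWh
Cost = 66.08 kWh × £0.369/kWh = £24.38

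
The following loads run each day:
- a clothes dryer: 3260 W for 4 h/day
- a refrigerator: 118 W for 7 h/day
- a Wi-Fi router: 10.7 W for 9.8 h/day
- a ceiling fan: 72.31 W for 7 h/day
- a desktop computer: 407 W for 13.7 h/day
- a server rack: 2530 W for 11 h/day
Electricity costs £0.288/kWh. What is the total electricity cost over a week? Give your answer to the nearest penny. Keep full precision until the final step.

clothes dryer: 3260 W × 4 h × 7 d = 91,280 Wh = 91.28 kWh
refrigerator: 118 W × 7 h × 7 d = 5,782 Wh = 5.782 kWh
Wi-Fi router: 10.7 W × 9.8 h × 7 d = 734 Wh = 0.734 kWh
ceiling fan: 72.31 W × 7 h × 7 d = 3,543 Wh = 3.543 kWh
desktop computer: 407 W × 13.7 h × 7 d = 39,031 Wh = 39.03 kWh
server rack: 2530 W × 11 h × 7 d = 194,810 Wh = 194.8 kWh
Total energy = 91.28 + 5.782 + 0.734 + 3.543 + 39.03 + 194.8 = 335.2 kWh
Cost = 335.2 kWh × £0.288 = £96.53

£96.53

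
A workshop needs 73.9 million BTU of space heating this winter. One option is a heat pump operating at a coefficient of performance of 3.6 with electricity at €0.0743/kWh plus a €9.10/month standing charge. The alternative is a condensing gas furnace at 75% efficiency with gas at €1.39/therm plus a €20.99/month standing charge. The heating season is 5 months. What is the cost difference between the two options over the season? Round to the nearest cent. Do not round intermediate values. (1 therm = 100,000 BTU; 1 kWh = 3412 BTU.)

Heat load = 73.9 × 10⁶ BTU = 73,900,000 BTU
Gas: input = 73,900,000 / 0.75 = 98,533,333 BTU = 985.3 therm → 985.3 × €1.39 = €1,369.61; + 5 × €20.99 standing = €1,474.56
Heat pump: 73,900,000 BTU / 3412 = 21,660 kWh heat; / 3.6 = 6,016 kWh in → × €0.0743 = €447.01; + 5 × €9.10 standing = €492.51
Difference = |€1,474.56 − €492.51| = €982.05

€982.05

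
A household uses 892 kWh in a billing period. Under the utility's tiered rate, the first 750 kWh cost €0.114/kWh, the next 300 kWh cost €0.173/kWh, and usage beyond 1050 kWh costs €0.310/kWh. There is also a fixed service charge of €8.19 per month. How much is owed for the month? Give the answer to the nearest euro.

First 750 kWh × €0.114 = €85.50
Next 142 kWh × €0.173 = €24.57
Remaining tier: 0 kWh (not reached)
Energy charge = €110.07; + service €8.19 = €118.26 ≈ €118

€118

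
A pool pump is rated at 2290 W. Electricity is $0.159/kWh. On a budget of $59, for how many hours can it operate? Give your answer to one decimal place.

162.0 h

Energy budget = $59 / $0.159 per kWh = 371.1 kWh = 371,069 Wh
Runtime = 371,069 Wh / 2290 W = 162 h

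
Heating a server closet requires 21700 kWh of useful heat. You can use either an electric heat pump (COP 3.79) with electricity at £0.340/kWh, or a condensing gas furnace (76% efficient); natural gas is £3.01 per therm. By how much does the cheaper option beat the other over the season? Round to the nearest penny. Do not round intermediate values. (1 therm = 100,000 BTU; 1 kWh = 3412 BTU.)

£985.69

Heat load = 21700 kWh × 3412 = 74,040,400 BTU
Gas: input = 74,040,400 / 0.76 = 97,421,579 BTU = 974.2 therm → 974.2 × £3.01 = £2,932.39
Heat pump: 74,040,400 BTU / 3412 = 21,700 kWh heat; / 3.79 = 5,726 kWh in → × £0.340 = £1,946.70
Difference = |£2,932.39 − £1,946.70| = £985.69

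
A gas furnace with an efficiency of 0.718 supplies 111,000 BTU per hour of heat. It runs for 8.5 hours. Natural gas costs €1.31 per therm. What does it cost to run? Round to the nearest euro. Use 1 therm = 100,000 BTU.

Heat delivered = 111,000 BTU/h × 8.5 h = 943,500 BTU
Gas input = 943,500 / 0.718 = 1,314,067 BTU
= 1,314,067 / 100,000 = 13.14 therm
Cost = 13.14 × €1.31/therm = €17.21 ≈ €17

€17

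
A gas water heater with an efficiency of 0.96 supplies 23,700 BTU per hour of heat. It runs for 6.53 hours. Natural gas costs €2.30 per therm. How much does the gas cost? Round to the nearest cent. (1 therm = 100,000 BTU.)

€3.71

Heat delivered = 23,700 BTU/h × 6.53 h = 154,761 BTU
Gas input = 154,761 / 0.96 = 161,209 BTU
= 161,209 / 100,000 = 1.612 therm
Cost = 1.612 × €2.30/therm = €3.71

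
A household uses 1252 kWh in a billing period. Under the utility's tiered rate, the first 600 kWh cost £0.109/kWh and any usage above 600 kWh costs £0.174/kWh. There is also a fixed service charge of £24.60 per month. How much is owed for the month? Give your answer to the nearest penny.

£203.45

First 600 kWh × £0.109 = £65.40
Remaining 652 kWh × £0.174 = £113.45
Energy charge = £178.85; + service £24.60 = £203.45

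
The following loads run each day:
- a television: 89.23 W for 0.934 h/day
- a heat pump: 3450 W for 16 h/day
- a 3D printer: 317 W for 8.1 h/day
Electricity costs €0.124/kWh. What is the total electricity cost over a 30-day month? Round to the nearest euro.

television: 89.23 W × 0.934 h × 30 d = 2,500 Wh = 2.5 kWh
heat pump: 3450 W × 16 h × 30 d = 1,656,000 Wh = 1,656 kWh
3D printer: 317 W × 8.1 h × 30 d = 77,031 Wh = 77.03 kWh
Total energy = 2.5 + 1,656 + 77.03 = 1,736 kWh
Cost = 1,736 kWh × €0.124 = €215.21 ≈ €215

€215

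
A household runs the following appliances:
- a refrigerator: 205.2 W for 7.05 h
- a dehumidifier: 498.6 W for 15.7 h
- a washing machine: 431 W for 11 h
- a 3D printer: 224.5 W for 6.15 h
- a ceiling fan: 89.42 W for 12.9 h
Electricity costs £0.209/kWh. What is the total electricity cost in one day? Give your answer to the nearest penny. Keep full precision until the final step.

refrigerator: 205.2 W × 7.05 h = 1,447 Wh = 1.447 kWh
dehumidifier: 498.6 W × 15.7 h = 7,828 Wh = 7.828 kWh
washing machine: 431 W × 11 h = 4,741 Wh = 4.741 kWh
3D printer: 224.5 W × 6.15 h = 1,381 Wh = 1.381 kWh
ceiling fan: 89.42 W × 12.9 h = 1,154 Wh = 1.154 kWh
Total energy = 1.447 + 7.828 + 4.741 + 1.381 + 1.154 = 16.55 kWh
Cost = 16.55 kWh × £0.209 = £3.46

£3.46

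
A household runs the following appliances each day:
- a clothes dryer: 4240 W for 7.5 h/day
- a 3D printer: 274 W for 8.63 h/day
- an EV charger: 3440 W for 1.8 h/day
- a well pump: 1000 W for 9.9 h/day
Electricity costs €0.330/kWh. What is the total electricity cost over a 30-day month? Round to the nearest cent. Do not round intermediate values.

clothes dryer: 4240 W × 7.5 h × 30 d = 954,000 Wh = 954 kWh
3D printer: 274 W × 8.63 h × 30 d = 70,939 Wh = 70.94 kWh
EV charger: 3440 W × 1.8 h × 30 d = 185,760 Wh = 185.8 kWh
well pump: 1000 W × 9.9 h × 30 d = 297,000 Wh = 297 kWh
Total energy = 954 + 70.94 + 185.8 + 297 = 1,508 kWh
Cost = 1,508 kWh × €0.330 = €497.54

€497.54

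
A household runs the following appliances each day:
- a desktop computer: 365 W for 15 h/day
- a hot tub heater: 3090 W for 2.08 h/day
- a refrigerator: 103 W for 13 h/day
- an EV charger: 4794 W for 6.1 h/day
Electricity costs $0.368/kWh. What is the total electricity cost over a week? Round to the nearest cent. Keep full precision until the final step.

desktop computer: 365 W × 15 h × 7 d = 38,325 Wh = 38.33 kWh
hot tub heater: 3090 W × 2.08 h × 7 d = 44,990 Wh = 44.99 kWh
refrigerator: 103 W × 13 h × 7 d = 9,373 Wh = 9.373 kWh
EV charger: 4794 W × 6.1 h × 7 d = 204,704 Wh = 204.7 kWh
Total energy = 38.33 + 44.99 + 9.373 + 204.7 = 297.4 kWh
Cost = 297.4 kWh × $0.368 = $109.44

$109.44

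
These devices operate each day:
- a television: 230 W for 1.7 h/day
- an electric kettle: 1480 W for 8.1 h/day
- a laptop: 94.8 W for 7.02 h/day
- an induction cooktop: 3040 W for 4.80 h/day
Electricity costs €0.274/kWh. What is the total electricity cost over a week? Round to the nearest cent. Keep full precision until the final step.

€53.01

television: 230 W × 1.7 h × 7 d = 2,737 Wh = 2.737 kWh
electric kettle: 1480 W × 8.1 h × 7 d = 83,916 Wh = 83.92 kWh
laptop: 94.8 W × 7.02 h × 7 d = 4,658 Wh = 4.658 kWh
induction cooktop: 3040 W × 4.80 h × 7 d = 102,144 Wh = 102.1 kWh
Total energy = 2.737 + 83.92 + 4.658 + 102.1 = 193.5 kWh
Cost = 193.5 kWh × €0.274 = €53.01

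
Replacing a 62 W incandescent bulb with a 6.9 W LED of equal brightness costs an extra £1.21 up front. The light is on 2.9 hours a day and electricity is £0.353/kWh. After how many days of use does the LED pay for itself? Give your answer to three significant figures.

21.5 days

Power saved = 62 − 6.9 = 55.1 W
Daily energy saved = 55.1 W × 2.9 h = 159.8 Wh = 0.15979 kWh
Daily savings = 0.15979 × £0.353 = £0.0564
Payback = £1.21 / £0.0564 per day = 21.45 days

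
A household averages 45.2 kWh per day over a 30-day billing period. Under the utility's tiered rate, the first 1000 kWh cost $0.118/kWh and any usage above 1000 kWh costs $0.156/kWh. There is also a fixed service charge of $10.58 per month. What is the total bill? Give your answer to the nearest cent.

Usage = 45.2 kWh/day × 30 days = 1356 kWh
First 1000 kWh × $0.118 = $118.00
Remaining 356 kWh × $0.156 = $55.54
Energy charge = $173.54; + service $10.58 = $184.12

$184.12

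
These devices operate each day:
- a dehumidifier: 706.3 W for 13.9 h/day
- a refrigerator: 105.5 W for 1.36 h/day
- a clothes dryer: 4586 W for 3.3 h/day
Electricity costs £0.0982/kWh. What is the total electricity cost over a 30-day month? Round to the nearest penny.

dehumidifier: 706.3 W × 13.9 h × 30 d = 294,527 Wh = 294.5 kWh
refrigerator: 105.5 W × 1.36 h × 30 d = 4,304 Wh = 4.304 kWh
clothes dryer: 4586 W × 3.3 h × 30 d = 454,014 Wh = 454 kWh
Total energy = 294.5 + 4.304 + 454 = 752.8 kWh
Cost = 752.8 kWh × £0.0982 = £73.93

£73.93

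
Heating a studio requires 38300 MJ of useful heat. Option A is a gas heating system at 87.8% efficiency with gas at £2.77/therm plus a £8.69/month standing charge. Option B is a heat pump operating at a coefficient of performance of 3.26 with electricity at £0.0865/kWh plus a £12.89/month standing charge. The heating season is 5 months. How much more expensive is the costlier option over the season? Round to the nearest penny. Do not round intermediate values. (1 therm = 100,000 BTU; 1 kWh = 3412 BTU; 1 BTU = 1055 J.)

£842.02

Heat load = 38300 MJ = 38,300,000,000 J / 1055 = 36,303,318 BTU
Gas: input = 36,303,318 / 0.878 = 41,347,742 BTU = 413.5 therm → 413.5 × £2.77 = £1,145.33; + 5 × £8.69 standing = £1,188.78
Heat pump: 36,303,318 BTU / 3412 = 10,640 kWh heat; / 3.26 = 3,264 kWh in → × £0.0865 = £282.32; + 5 × £12.89 standing = £346.77
Difference = |£1,188.78 − £346.77| = £842.02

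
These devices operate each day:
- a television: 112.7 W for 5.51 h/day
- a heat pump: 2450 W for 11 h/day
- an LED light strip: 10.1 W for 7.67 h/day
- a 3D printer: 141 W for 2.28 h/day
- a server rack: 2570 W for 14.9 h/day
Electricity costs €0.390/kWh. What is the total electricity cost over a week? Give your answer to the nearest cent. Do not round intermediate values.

€180.90

television: 112.7 W × 5.51 h × 7 d = 4,347 Wh = 4.347 kWh
heat pump: 2450 W × 11 h × 7 d = 188,650 Wh = 188.7 kWh
LED light strip: 10.1 W × 7.67 h × 7 d = 542 Wh = 0.5423 kWh
3D printer: 141 W × 2.28 h × 7 d = 2,250 Wh = 2.25 kWh
server rack: 2570 W × 14.9 h × 7 d = 268,051 Wh = 268.1 kWh
Total energy = 4.347 + 188.7 + 0.5423 + 2.25 + 268.1 = 463.8 kWh
Cost = 463.8 kWh × €0.390 = €180.90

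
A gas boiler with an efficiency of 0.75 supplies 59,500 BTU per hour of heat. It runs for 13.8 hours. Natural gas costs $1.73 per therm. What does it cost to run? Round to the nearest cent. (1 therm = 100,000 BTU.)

$18.94

Heat delivered = 59,500 BTU/h × 13.8 h = 821,100 BTU
Gas input = 821,100 / 0.75 = 1,094,800 BTU
= 1,094,800 / 100,000 = 10.95 therm
Cost = 10.95 × $1.73/therm = $18.94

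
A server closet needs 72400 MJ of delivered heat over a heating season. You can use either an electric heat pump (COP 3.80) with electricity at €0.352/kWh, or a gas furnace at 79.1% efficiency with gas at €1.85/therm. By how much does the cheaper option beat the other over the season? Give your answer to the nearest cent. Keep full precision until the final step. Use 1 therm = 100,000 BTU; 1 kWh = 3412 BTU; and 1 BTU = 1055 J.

€258.08

Heat load = 72400 MJ = 72,400,000,000 J / 1055 = 68,625,592 BTU
Gas: input = 68,625,592 / 0.791 = 86,758,018 BTU = 867.6 therm → 867.6 × €1.85 = €1,605.02
Heat pump: 68,625,592 BTU / 3412 = 20,110 kWh heat; / 3.80 = 5,293 kWh in → × €0.352 = €1,863.10
Difference = |€1,605.02 − €1,863.10| = €258.08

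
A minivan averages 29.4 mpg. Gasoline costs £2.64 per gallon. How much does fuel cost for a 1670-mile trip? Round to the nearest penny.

£149.96

Fuel = 1670 mi / 29.4 mpg = 56.8 gal
Cost = 56.8 gal × £2.64/gal = £149.96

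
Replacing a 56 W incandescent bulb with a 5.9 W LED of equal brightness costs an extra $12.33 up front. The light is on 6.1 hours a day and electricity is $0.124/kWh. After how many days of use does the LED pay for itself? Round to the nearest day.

325 days

Power saved = 56 − 5.9 = 50.1 W
Daily energy saved = 50.1 W × 6.1 h = 305.6 Wh = 0.30561 kWh
Daily savings = 0.30561 × $0.124 = $0.0379
Payback = $12.33 / $0.0379 per day = 325.4 days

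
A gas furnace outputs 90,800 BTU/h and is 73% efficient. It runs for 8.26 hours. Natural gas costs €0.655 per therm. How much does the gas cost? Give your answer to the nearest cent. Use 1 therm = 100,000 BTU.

Heat delivered = 90,800 BTU/h × 8.26 h = 750,008 BTU
Gas input = 750,008 / 0.73 = 1,027,408 BTU
= 1,027,408 / 100,000 = 10.27 therm
Cost = 10.27 × €0.655/therm = €6.73

€6.73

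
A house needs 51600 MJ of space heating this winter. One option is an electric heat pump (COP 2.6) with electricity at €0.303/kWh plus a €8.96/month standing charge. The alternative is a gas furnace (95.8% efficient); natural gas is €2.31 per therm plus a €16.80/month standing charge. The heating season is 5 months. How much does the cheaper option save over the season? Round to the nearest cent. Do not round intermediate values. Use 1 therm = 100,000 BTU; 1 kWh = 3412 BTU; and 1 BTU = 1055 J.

€451.99

Heat load = 51600 MJ = 51,600,000,000 J / 1055 = 48,909,953 BTU
Gas: input = 48,909,953 / 0.958 = 51,054,230 BTU = 510.5 therm → 510.5 × €2.31 = €1,179.35; + 5 × €16.80 standing = €1,263.35
Heat pump: 48,909,953 BTU / 3412 = 14,330 kWh heat; / 2.6 = 5,513 kWh in → × €0.303 = €1,670.54; + 5 × €8.96 standing = €1,715.34
Difference = |€1,263.35 − €1,715.34| = €451.99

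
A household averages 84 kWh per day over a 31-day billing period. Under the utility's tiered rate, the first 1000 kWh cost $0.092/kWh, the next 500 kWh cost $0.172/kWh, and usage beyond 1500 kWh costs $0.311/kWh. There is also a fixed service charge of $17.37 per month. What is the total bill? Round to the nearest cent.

Usage = 84 kWh/day × 31 days = 2604 kWh
First 1000 kWh × $0.092 = $92.00
Next 500 kWh × $0.172 = $86.00
Remaining 1104 kWh × $0.311 = $343.34
Energy charge = $521.34; + service $17.37 = $538.71

$538.71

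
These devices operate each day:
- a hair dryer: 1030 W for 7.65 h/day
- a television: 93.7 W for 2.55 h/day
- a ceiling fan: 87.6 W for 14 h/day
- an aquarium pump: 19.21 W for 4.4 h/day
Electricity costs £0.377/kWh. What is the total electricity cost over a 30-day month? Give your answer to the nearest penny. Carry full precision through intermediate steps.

£106.65

hair dryer: 1030 W × 7.65 h × 30 d = 236,385 Wh = 236.4 kWh
television: 93.7 W × 2.55 h × 30 d = 7,168 Wh = 7.168 kWh
ceiling fan: 87.6 W × 14 h × 30 d = 36,792 Wh = 36.79 kWh
aquarium pump: 19.21 W × 4.4 h × 30 d = 2,536 Wh = 2.536 kWh
Total energy = 236.4 + 7.168 + 36.79 + 2.536 = 282.9 kWh
Cost = 282.9 kWh × £0.377 = £106.65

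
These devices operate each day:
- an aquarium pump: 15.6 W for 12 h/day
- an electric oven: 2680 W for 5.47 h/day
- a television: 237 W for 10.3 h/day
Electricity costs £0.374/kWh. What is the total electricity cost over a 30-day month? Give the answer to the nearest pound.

£194

aquarium pump: 15.6 W × 12 h × 30 d = 5,616 Wh = 5.616 kWh
electric oven: 2680 W × 5.47 h × 30 d = 439,788 Wh = 439.8 kWh
television: 237 W × 10.3 h × 30 d = 73,233 Wh = 73.23 kWh
Total energy = 5.616 + 439.8 + 73.23 = 518.6 kWh
Cost = 518.6 kWh × £0.374 = £193.97 ≈ £194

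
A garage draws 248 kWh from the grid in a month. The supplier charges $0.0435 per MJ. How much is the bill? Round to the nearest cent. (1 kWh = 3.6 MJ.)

$38.84

248 kWh × (3.6 MJ/kWh) = 892.8 MJ
Cost = 892.8 MJ × $0.0435/MJ = $38.84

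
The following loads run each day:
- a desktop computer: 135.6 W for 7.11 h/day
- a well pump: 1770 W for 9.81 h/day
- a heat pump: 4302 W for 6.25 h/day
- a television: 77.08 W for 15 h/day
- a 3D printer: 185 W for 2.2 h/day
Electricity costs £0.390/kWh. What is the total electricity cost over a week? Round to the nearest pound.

£128

desktop computer: 135.6 W × 7.11 h × 7 d = 6,749 Wh = 6.749 kWh
well pump: 1770 W × 9.81 h × 7 d = 121,546 Wh = 121.5 kWh
heat pump: 4302 W × 6.25 h × 7 d = 188,212 Wh = 188.2 kWh
television: 77.08 W × 15 h × 7 d = 8,093 Wh = 8.093 kWh
3D printer: 185 W × 2.2 h × 7 d = 2,849 Wh = 2.849 kWh
Total energy = 6.749 + 121.5 + 188.2 + 8.093 + 2.849 = 327.4 kWh
Cost = 327.4 kWh × £0.390 = £127.71 ≈ £128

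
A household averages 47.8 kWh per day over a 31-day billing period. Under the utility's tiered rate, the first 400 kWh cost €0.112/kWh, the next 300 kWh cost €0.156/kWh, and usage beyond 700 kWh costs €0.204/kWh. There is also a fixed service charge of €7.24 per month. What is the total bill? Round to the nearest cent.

Usage = 47.8 kWh/day × 31 days = 1481.8 kWh
First 400 kWh × €0.112 = €44.80
Next 300 kWh × €0.156 = €46.80
Remaining 781.8 kWh × €0.204 = €159.49
Energy charge = €251.09; + service €7.24 = €258.33

€258.33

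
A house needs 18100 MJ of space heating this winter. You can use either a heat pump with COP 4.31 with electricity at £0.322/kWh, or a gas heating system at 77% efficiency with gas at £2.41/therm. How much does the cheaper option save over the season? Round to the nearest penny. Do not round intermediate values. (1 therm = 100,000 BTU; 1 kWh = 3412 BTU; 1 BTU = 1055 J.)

£161.31

Heat load = 18100 MJ = 18,100,000,000 J / 1055 = 17,156,398 BTU
Gas: input = 17,156,398 / 0.770 = 22,281,036 BTU = 222.8 therm → 222.8 × £2.41 = £536.97
Heat pump: 17,156,398 BTU / 3412 = 5,028 kWh heat; / 4.31 = 1,167 kWh in → × £0.322 = £375.66
Difference = |£536.97 − £375.66| = £161.31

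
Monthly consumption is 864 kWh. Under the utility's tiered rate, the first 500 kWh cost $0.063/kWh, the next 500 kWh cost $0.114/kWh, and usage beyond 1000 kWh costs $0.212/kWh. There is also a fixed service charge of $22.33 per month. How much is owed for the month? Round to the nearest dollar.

First 500 kWh × $0.063 = $31.50
Next 364 kWh × $0.114 = $41.50
Remaining tier: 0 kWh (not reached)
Energy charge = $73.00; + service $22.33 = $95.33 ≈ $95

$95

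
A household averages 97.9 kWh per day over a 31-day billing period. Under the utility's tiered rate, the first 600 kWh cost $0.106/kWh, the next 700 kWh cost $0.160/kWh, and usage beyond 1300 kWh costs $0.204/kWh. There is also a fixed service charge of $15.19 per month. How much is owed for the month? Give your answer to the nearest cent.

$544.71

Usage = 97.9 kWh/day × 31 days = 3034.9 kWh
First 600 kWh × $0.106 = $63.60
Next 700 kWh × $0.160 = $112.00
Remaining 1734.9 kWh × $0.204 = $353.92
Energy charge = $529.52; + service $15.19 = $544.71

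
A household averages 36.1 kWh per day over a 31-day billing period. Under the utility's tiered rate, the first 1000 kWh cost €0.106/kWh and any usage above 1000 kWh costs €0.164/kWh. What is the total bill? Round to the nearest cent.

€125.53

Usage = 36.1 kWh/day × 31 days = 1119.1 kWh
First 1000 kWh × €0.106 = €106.00
Remaining 119.1 kWh × €0.164 = €19.53
Total = €125.53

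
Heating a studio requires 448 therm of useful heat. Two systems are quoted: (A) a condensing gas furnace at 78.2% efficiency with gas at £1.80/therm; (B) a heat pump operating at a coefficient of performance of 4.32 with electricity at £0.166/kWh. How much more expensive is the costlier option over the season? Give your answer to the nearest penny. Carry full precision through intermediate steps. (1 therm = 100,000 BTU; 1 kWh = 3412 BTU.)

Heat load = 448 therm × 100,000 = 44,800,000 BTU
Gas: input = 44,800,000 / 0.782 = 57,289,003 BTU = 572.9 therm → 572.9 × £1.80 = £1,031.20
Heat pump: 44,800,000 BTU / 3412 = 13,130 kWh heat; / 4.32 = 3,039 kWh in → × £0.166 = £504.54
Difference = |£1,031.20 − £504.54| = £526.66

£526.66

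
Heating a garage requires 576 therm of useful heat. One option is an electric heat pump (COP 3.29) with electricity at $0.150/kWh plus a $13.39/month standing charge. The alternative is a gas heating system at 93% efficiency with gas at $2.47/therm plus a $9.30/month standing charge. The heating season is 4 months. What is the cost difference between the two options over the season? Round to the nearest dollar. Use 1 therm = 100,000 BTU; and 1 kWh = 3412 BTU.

$744

Heat load = 576 therm × 100,000 = 57,600,000 BTU
Gas: input = 57,600,000 / 0.93 = 61,935,484 BTU = 619.4 therm → 619.4 × $2.47 = $1,529.81; + 4 × $9.30 standing = $1,567.01
Heat pump: 57,600,000 BTU / 3412 = 16,880 kWh heat; / 3.29 = 5,131 kWh in → × $0.150 = $769.68; + 4 × $13.39 standing = $823.24
Difference = |$1,567.01 − $823.24| = $743.77 ≈ $744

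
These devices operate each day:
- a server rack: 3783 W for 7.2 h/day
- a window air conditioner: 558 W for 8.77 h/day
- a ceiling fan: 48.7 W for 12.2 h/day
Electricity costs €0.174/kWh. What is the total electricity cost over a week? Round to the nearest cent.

€39.86

server rack: 3783 W × 7.2 h × 7 d = 190,663 Wh = 190.7 kWh
window air conditioner: 558 W × 8.77 h × 7 d = 34,256 Wh = 34.26 kWh
ceiling fan: 48.7 W × 12.2 h × 7 d = 4,159 Wh = 4.159 kWh
Total energy = 190.7 + 34.26 + 4.159 = 229.1 kWh
Cost = 229.1 kWh × €0.174 = €39.86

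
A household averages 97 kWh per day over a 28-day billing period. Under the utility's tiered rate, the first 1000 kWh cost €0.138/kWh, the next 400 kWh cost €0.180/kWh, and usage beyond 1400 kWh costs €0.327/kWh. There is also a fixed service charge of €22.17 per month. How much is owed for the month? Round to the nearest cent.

€662.50

Usage = 97 kWh/day × 28 days = 2716 kWh
First 1000 kWh × €0.138 = €138.00
Next 400 kWh × €0.180 = €72.00
Remaining 1316 kWh × €0.327 = €430.33
Energy charge = €640.33; + service €22.17 = €662.50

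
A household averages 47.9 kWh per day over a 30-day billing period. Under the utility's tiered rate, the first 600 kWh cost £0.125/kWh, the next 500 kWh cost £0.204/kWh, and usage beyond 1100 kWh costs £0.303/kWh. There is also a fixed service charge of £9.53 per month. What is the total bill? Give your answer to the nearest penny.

Usage = 47.9 kWh/day × 30 days = 1437 kWh
First 600 kWh × £0.125 = £75.00
Next 500 kWh × £0.204 = £102.00
Remaining 337 kWh × £0.303 = £102.11
Energy charge = £279.11; + service £9.53 = £288.64

£288.64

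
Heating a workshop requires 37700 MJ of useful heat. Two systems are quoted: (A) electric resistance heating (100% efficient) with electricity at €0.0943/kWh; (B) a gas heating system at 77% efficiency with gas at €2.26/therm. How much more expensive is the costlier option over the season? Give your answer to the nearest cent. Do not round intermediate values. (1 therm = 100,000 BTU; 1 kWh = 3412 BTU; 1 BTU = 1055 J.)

€61.21

Heat load = 37700 MJ = 37,700,000,000 J / 1055 = 35,734,597 BTU
Gas: input = 35,734,597 / 0.770 = 46,408,568 BTU = 464.1 therm → 464.1 × €2.26 = €1,048.83
Electric: 35,734,597 BTU / 3412 = 10,470 kWh → × €0.0943 = €987.62
Difference = |€1,048.83 − €987.62| = €61.21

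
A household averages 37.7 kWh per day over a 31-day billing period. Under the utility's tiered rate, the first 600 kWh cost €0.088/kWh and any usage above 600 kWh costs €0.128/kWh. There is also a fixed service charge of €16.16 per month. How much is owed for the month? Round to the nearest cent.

€141.75

Usage = 37.7 kWh/day × 31 days = 1168.7 kWh
First 600 kWh × €0.088 = €52.80
Remaining 568.7 kWh × €0.128 = €72.79
Energy charge = €125.59; + service €16.16 = €141.75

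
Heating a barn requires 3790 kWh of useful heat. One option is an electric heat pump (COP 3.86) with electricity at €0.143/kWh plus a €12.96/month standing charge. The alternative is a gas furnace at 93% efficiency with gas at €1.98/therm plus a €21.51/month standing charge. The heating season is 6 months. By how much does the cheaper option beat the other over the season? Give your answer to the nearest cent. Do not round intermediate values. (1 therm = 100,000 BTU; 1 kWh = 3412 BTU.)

€186.21

Heat load = 3790 kWh × 3412 = 12,931,480 BTU
Gas: input = 12,931,480 / 0.93 = 13,904,817 BTU = 139 therm → 139 × €1.98 = €275.32; + 6 × €21.51 standing = €404.38
Heat pump: 12,931,480 BTU / 3412 = 3,790 kWh heat; / 3.86 = 981.9 kWh in → × €0.143 = €140.41; + 6 × €12.96 standing = €218.17
Difference = |€404.38 − €218.17| = €186.21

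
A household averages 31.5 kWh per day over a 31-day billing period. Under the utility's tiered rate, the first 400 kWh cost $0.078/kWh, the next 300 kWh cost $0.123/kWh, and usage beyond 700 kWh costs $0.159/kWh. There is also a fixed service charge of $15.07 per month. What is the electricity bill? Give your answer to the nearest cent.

$127.13

Usage = 31.5 kWh/day × 31 days = 976.5 kWh
First 400 kWh × $0.078 = $31.20
Next 300 kWh × $0.123 = $36.90
Remaining 276.5 kWh × $0.159 = $43.96
Energy charge = $112.06; + service $15.07 = $127.13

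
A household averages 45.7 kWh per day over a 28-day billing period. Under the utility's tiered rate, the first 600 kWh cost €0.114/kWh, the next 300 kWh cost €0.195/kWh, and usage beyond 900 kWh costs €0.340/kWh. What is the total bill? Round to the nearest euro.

Usage = 45.7 kWh/day × 28 days = 1279.6 kWh
First 600 kWh × €0.114 = €68.40
Next 300 kWh × €0.195 = €58.50
Remaining 379.6 kWh × €0.340 = €129.06
Total = €255.96 ≈ €256

€256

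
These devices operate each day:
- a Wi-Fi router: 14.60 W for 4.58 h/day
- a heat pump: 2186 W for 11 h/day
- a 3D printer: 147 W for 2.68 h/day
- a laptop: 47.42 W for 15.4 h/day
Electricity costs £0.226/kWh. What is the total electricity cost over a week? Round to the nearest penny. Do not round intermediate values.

Wi-Fi router: 14.60 W × 4.58 h × 7 d = 468 Wh = 0.4681 kWh
heat pump: 2186 W × 11 h × 7 d = 168,322 Wh = 168.3 kWh
3D printer: 147 W × 2.68 h × 7 d = 2,758 Wh = 2.758 kWh
laptop: 47.42 W × 15.4 h × 7 d = 5,112 Wh = 5.112 kWh
Total energy = 0.4681 + 168.3 + 2.758 + 5.112 = 176.7 kWh
Cost = 176.7 kWh × £0.226 = £39.93

£39.93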